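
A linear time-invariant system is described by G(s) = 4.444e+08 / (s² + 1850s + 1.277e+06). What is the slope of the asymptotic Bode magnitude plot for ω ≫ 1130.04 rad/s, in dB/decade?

With 0 zeros and 2 poles, the high-frequency asymptotic slope is 20 × (0 − 2) = -40 dB/decade.

-40 dB/decade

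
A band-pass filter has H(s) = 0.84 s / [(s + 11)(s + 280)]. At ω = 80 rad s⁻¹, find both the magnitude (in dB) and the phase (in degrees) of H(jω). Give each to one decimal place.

|H| = -50.9 dB, ∠H = -8.1°

|j80| = 80
|j80 + 11| = √(80² + 11²) = 80.75
|j80 + 280| = √(80² + 280²) = 291.2
|H(j80)| = 0.84 × 80 / (80.75 × 291.2) = 0.0028577
20 log₁₀(0.0028577) = -50.88 dB
∠(j80) = 90.00°
∠(j80 + 11) = arctan(80/11) = 82.17°
∠(j80 + 280) = arctan(80/280) = 15.95°
∠H(j80) = 90.00° − (82.17° + 15.95°) = -8.12°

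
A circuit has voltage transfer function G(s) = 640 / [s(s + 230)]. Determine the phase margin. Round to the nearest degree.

89°

Gain crossover: |G(jω)| = 1 at ω ≈ 2.78 rad/s.
∠G(j2.78) = −90° − arctan(2.78/230) ≈ -90.69°
PM = 180° + (-90.69°) = 89.31°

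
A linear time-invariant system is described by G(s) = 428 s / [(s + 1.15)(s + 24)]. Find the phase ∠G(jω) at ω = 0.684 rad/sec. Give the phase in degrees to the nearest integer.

58°

∠(j0.684) = 90.00°
∠(j0.684 + 1.15) = arctan(0.684/1.15) = 30.74°
∠(j0.684 + 24) = arctan(0.684/24) = 1.63°
∠G(j0.684) = 90.00° − (30.74° + 1.63°) = 57.62°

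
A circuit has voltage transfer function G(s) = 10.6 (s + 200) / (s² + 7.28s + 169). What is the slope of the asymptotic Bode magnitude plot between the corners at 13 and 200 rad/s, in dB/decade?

In this band the factors already past their corner are: complex pole pair at ωₙ ≈ 13; net slope = -40 dB/decade.

-40 dB/decade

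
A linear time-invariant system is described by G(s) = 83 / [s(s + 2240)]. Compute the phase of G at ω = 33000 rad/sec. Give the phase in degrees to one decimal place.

-176.1°

∠(j33000 + 2240) = arctan(33000/2240) = 86.12°
∠(j33000) = 90.00°
∠G(j33000) = − (86.12° + 90.00°) = -176.12°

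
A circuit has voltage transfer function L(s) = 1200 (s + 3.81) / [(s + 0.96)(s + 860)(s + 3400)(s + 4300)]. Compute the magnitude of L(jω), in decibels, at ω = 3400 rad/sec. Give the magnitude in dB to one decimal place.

|j3400 + 3.81| = √(3400² + 3.81²) = 3400
|j3400 + 0.96| = √(3400² + 0.96²) = 3400
|j3400 + 860| = √(3400² + 860²) = 3507
|j3400 + 3400| = √(3400² + 3400²) = 4808
|j3400 + 4300| = √(3400² + 4300²) = 5482
|L(j3400)| = 1200 × 3400 / (3400 × 3507 × 4808 × 5482) = 1.2981e-08
20 log₁₀(1.2981e-08) = -157.73 dB

-157.7 dB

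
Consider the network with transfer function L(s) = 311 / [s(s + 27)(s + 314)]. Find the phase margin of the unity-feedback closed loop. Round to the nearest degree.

Gain crossover: |L(jω)| = 1 at ω ≈ 0.0367 rad/s.
∠L(j0.0367) = −90° − arctan(0.0367/27) − arctan(0.0367/314) ≈ -90.08°
PM = 180° + (-90.08°) = 89.92°

90°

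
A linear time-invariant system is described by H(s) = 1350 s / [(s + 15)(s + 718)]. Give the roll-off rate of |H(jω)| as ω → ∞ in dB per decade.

-20 dB/decade

With 1 zero and 2 poles, the high-frequency asymptotic slope is 20 × (1 − 2) = -20 dB/decade.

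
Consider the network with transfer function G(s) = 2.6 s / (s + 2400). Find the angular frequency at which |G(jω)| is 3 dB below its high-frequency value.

For a single-pole high-pass, the −3 dB point is at the pole: ω = 2400 rad/s.

2400 rad/s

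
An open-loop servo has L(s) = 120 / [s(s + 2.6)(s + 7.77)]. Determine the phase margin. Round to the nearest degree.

15°

Gain crossover: |L(jω)| = 1 at ω ≈ 3.35 rad/sec.
∠L(j3.35) = −90° − arctan(3.35/2.6) − arctan(3.35/7.77) ≈ -165.46°
PM = 180° + (-165.46°) = 14.54°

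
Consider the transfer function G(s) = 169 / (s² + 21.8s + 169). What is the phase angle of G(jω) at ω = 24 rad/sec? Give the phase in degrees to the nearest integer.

∠[(j24)² + 21.8(j24) + 169] = ∠[-407 + j523.2] = 127.88°
∠G(j24) = −127.88° = -127.88°

-128°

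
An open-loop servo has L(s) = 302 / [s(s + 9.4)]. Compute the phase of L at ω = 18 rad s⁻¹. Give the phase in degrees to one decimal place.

∠(j18 + 9.4) = arctan(18/9.4) = 62.43°
∠(j18) = 90.00°
∠L(j18) = − (62.43° + 90.00°) = -152.43°

-152.4 deg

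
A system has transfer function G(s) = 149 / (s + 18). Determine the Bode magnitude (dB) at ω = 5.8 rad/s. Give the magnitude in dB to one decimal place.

17.9 dB

|j5.8 + 18| = √(5.8² + 18²) = 18.91
|G(j5.8)| = 149 / 18.91 = 7.8789
20 log₁₀(7.8789) = 17.93 dB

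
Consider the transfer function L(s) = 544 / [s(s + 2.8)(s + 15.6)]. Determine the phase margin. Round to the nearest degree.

8°

Gain crossover: |L(jω)| = 1 at ω ≈ 5.41 rad s⁻¹.
∠L(j5.41) = −90° − arctan(5.41/2.8) − arctan(5.41/15.6) ≈ -171.76°
PM = 180° + (-171.76°) = 8.24°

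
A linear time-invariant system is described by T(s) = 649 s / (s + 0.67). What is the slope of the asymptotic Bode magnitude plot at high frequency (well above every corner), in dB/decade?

With 1 zero and 1 pole, the high-frequency asymptotic slope is 20 × (1 − 1) = 0 dB/decade.

0 dB/decade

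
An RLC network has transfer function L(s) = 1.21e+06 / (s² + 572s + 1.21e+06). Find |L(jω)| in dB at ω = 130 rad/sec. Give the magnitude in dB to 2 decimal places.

0.11 dB

|(j130)² + 572(j130) + 1.21e+06| = |1.1931e+06 + j74360| = 1.195e+06
|L(j130)| = 1.21e+06 / 1.195e+06 = 1.0122
20 log₁₀(1.0122) = 0.105 dB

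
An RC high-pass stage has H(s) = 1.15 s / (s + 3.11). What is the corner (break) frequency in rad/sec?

The single real pole at s = −3.11 gives a corner at ω = 3.11 rad/sec.

3.11 rad/sec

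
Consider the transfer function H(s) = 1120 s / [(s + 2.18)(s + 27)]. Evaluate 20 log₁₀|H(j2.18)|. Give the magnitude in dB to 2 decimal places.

|j2.18| = 2.18
|j2.18 + 2.18| = √(2.18² + 2.18²) = 3.083
|j2.18 + 27| = √(2.18² + 27²) = 27.09
|H(j2.18)| = 1120 × 2.18 / (3.083 × 27.09) = 29.237
20 log₁₀(29.237) = 29.319 dB

29.32 dB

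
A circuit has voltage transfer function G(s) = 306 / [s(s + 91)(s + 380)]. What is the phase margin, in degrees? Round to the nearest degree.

90°

Gain crossover: |G(jω)| = 1 at ω ≈ 0.00885 rad/sec.
∠G(j0.00885) = −90° − arctan(0.00885/91) − arctan(0.00885/380) ≈ -90.01°
PM = 180° + (-90.01°) = 89.99°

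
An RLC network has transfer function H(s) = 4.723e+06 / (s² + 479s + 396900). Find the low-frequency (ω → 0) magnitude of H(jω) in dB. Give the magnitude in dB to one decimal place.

21.5 dB

H(0) = 4.723e+06 / 396900 = 11.9
20 log₁₀(11.9) = 21.51 dB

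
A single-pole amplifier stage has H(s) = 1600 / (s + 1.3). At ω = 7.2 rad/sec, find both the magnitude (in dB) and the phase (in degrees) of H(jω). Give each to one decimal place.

|j7.2 + 1.3| = √(7.2² + 1.3²) = 7.316
|H(j7.2)| = 1600 / 7.316 = 218.69
20 log₁₀(218.69) = 46.80 dB
∠(j7.2 + 1.3) = arctan(7.2/1.3) = 79.77°
∠H(j7.2) = −79.77° = -79.77°

|H| = 46.8 dB, ∠H = -79.8°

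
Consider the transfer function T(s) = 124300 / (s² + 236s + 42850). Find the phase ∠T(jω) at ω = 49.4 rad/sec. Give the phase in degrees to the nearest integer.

-16°

∠[(j49.4)² + 236(j49.4) + 42850] = ∠[40410 + j11658] = 16.09°
∠T(j49.4) = −16.09° = -16.09°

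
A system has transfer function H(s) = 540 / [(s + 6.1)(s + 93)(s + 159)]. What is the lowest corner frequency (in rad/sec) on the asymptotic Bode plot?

Break frequencies occur at each pole and zero magnitude: 6.1 rad/sec, 93 rad/sec, 159 rad/sec.
The lowest is 6.1 rad/sec.

6.1 rad/sec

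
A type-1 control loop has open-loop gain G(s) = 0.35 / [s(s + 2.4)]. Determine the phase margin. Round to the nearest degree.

87°

Gain crossover: |G(jω)| = 1 at ω ≈ 0.146 rad s⁻¹.
∠G(j0.146) = −90° − arctan(0.146/2.4) ≈ -93.47°
PM = 180° + (-93.47°) = 86.53°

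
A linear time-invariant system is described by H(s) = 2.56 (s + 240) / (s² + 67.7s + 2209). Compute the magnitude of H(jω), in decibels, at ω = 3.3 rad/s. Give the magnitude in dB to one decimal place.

|j3.3 + 240| = √(3.3² + 240²) = 240
|(j3.3)² + 67.7(j3.3) + 2209| = |2198.1 + j223.41| = 2209
|H(j3.3)| = 2.56 × 240 / 2209 = 0.27811
20 log₁₀(0.27811) = -11.12 dB

-11.1 dB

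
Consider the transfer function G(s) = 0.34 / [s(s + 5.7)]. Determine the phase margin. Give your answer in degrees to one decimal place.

89.4°

Gain crossover: |G(jω)| = 1 at ω ≈ 0.0596 rad/sec.
∠G(j0.0596) = −90° − arctan(0.0596/5.7) ≈ -90.60°
PM = 180° + (-90.60°) = 89.40°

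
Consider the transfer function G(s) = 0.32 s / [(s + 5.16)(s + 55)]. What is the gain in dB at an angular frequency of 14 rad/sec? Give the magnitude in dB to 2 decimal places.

|j14| = 14
|j14 + 5.16| = √(14² + 5.16²) = 14.92
|j14 + 55| = √(14² + 55²) = 56.75
|G(j14)| = 0.32 × 14 / (14.92 × 56.75) = 0.0052905
20 log₁₀(0.0052905) = -45.530 dB

-45.53 dB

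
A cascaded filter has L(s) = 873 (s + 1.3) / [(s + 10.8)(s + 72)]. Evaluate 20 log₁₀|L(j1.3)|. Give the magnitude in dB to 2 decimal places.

6.23 dB

|j1.3 + 1.3| = √(1.3² + 1.3²) = 1.838
|j1.3 + 10.8| = √(1.3² + 10.8²) = 10.88
|j1.3 + 72| = √(1.3² + 72²) = 72.01
|L(j1.3)| = 873 × 1.838 / (10.88 × 72.01) = 2.0489
20 log₁₀(2.0489) = 6.230 dB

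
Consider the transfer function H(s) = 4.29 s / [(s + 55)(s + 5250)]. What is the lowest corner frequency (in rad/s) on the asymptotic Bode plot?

55 rad/s

Break frequencies occur at each pole and zero magnitude: 55 rad/s, 5250 rad/s.
The lowest is 55 rad/s.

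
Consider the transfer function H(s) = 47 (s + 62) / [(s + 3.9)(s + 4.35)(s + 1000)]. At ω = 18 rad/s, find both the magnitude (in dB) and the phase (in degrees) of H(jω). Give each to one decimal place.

|H| = -41.0 dB, ∠H = -139.0 deg

|j18 + 62| = √(18² + 62²) = 64.56
|j18 + 3.9| = √(18² + 3.9²) = 18.42
|j18 + 4.35| = √(18² + 4.35²) = 18.52
|j18 + 1000| = √(18² + 1000²) = 1000
|H(j18)| = 47 × 64.56 / (18.42 × 18.52 × 1000) = 0.0088953
20 log₁₀(0.0088953) = -41.02 dB
∠(j18 + 62) = arctan(18/62) = 16.19°
∠(j18 + 3.9) = arctan(18/3.9) = 77.77°
∠(j18 + 4.35) = arctan(18/4.35) = 76.41°
∠(j18 + 1000) = arctan(18/1000) = 1.03°
∠H(j18) = 16.19° − (77.77° + 76.41° + 1.03°) = -139.03°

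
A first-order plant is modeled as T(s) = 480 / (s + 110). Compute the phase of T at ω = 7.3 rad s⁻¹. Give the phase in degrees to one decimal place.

∠(j7.3 + 110) = arctan(7.3/110) = 3.80°
∠T(j7.3) = −3.80° = -3.80°

-3.8 deg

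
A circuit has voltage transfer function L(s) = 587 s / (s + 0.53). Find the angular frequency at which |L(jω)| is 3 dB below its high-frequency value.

0.53 rad/s

For a single-pole high-pass, the −3 dB point is at the pole: ω = 0.53 rad/s.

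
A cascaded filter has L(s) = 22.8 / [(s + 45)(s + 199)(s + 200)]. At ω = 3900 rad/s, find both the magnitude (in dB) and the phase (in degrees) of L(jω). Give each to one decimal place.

|L| = -188.3 dB, ∠L = -263.5°

|j3900 + 45| = √(3900² + 45²) = 3900
|j3900 + 199| = √(3900² + 199²) = 3905
|j3900 + 200| = √(3900² + 200²) = 3905
|L(j3900)| = 22.8 / (3900 × 3905 × 3905) = 3.8333e-10
20 log₁₀(3.8333e-10) = -188.33 dB
∠(j3900 + 45) = arctan(3900/45) = 89.34°
∠(j3900 + 199) = arctan(3900/199) = 87.08°
∠(j3900 + 200) = arctan(3900/200) = 87.06°
∠L(j3900) = − (89.34° + 87.08° + 87.06°) = -263.48°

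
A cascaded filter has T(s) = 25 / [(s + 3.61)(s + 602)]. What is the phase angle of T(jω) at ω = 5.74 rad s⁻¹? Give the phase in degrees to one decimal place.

-58.4 deg

∠(j5.74 + 3.61) = arctan(5.74/3.61) = 57.83°
∠(j5.74 + 602) = arctan(5.74/602) = 0.55°
∠T(j5.74) = − (57.83° + 0.55°) = -58.38°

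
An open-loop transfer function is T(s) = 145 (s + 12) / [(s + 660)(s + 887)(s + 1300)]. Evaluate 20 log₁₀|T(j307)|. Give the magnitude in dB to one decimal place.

|j307 + 12| = √(307² + 12²) = 307.2
|j307 + 660| = √(307² + 660²) = 727.9
|j307 + 887| = √(307² + 887²) = 938.6
|j307 + 1300| = √(307² + 1300²) = 1336
|T(j307)| = 145 × 307.2 / (727.9 × 938.6 × 1336) = 4.8814e-05
20 log₁₀(4.8814e-05) = -86.23 dB

-86.2 dB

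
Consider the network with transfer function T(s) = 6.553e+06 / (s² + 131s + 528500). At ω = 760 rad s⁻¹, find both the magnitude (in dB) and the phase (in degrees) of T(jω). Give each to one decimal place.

|(j760)² + 131(j760) + 528500| = |-49100 + j99560| = 1.11e+05
|T(j760)| = 6.553e+06 / 1.11e+05 = 59.031
20 log₁₀(59.031) = 35.42 dB
∠[(j760)² + 131(j760) + 528500] = ∠[-49100 + j99560] = 116.25°
∠T(j760) = −116.25° = -116.25°

|T| = 35.4 dB, ∠T = -116.3 deg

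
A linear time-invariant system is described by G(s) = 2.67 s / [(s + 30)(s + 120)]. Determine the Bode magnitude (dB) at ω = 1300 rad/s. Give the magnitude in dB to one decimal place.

-53.8 dB

|j1300| = 1300
|j1300 + 30| = √(1300² + 30²) = 1300
|j1300 + 120| = √(1300² + 120²) = 1306
|G(j1300)| = 2.67 × 1300 / (1300 × 1306) = 0.0020446
20 log₁₀(0.0020446) = -53.79 dB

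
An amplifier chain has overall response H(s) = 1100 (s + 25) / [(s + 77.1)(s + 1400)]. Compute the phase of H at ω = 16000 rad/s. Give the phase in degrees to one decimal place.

-84.8°

∠(j16000 + 25) = arctan(16000/25) = 89.91°
∠(j16000 + 77.1) = arctan(16000/77.1) = 89.72°
∠(j16000 + 1400) = arctan(16000/1400) = 85.00°
∠H(j16000) = 89.91° − (89.72° + 85.00°) = -84.81°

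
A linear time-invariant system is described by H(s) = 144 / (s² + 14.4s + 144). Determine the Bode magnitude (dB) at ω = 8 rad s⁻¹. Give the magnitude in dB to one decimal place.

0.2 dB

|(j8)² + 14.4(j8) + 144| = |80 + j115.2| = 140.3
|H(j8)| = 144 / 140.3 = 1.0267
20 log₁₀(1.0267) = 0.23 dB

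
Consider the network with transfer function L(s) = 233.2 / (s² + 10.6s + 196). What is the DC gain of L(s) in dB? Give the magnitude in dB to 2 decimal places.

L(0) = 233.2 / 196 = 1.1898
20 log₁₀(1.1898) = 1.509 dB

1.51 dB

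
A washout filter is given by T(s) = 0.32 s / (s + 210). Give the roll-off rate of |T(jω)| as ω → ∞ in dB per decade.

With 1 zero and 1 pole, the high-frequency asymptotic slope is 20 × (1 − 1) = 0 dB/decade.

0 dB/decade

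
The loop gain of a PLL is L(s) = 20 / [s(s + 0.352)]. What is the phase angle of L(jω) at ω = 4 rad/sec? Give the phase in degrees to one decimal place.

∠(j4 + 0.352) = arctan(4/0.352) = 84.97°
∠(j4) = 90.00°
∠L(j4) = − (84.97° + 90.00°) = -174.97°

-175.0°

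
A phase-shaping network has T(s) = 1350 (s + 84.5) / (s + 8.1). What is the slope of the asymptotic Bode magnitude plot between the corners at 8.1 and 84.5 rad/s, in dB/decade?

In this band the factors already past their corner are: pole at 8.1; net slope = -20 dB/decade.

-20 dB/decade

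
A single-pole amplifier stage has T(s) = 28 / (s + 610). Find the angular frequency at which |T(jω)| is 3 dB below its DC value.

For a single-pole low-pass, the −3 dB point is at the pole: ω = 610 rad/sec.

610 rad/sec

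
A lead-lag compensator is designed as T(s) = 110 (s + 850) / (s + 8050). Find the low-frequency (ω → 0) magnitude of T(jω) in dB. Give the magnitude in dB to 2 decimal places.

T(0) = 110 × 850 / 8050 = 11.615
20 log₁₀(11.615) = 21.300 dB

21.30 dB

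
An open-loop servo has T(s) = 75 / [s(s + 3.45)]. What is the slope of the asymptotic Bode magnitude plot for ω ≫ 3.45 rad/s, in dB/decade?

With 0 zeros and 2 poles, the high-frequency asymptotic slope is 20 × (0 − 2) = -40 dB/decade.

-40 dB/decade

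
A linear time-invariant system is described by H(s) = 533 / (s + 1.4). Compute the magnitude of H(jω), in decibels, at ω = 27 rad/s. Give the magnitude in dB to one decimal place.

|j27 + 1.4| = √(27² + 1.4²) = 27.04
|H(j27)| = 533 / 27.04 = 19.714
20 log₁₀(19.714) = 25.90 dB

25.9 dB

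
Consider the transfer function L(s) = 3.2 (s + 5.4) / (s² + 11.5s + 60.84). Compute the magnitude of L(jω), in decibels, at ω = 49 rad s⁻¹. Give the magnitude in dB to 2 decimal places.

|j49 + 5.4| = √(49² + 5.4²) = 49.3
|(j49)² + 11.5(j49) + 60.84| = |-2340.2 + j563.5| = 2407
|L(j49)| = 3.2 × 49.3 / 2407 = 0.065536
20 log₁₀(0.065536) = -23.670 dB

-23.67 dB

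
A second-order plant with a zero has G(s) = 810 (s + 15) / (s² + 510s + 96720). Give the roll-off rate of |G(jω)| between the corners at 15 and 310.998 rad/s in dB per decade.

20 dB/decade

In this band the factors already past their corner are: zero at 15; net slope = 20 dB/decade.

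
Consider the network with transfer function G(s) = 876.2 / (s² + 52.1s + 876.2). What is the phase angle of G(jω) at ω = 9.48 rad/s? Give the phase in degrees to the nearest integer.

∠[(j9.48)² + 52.1(j9.48) + 876.2] = ∠[786.33 + j493.91] = 32.13°
∠G(j9.48) = −32.13° = -32.13°

-32°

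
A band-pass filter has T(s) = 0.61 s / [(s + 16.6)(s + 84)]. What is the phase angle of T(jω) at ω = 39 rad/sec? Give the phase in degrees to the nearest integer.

∠(j39) = 90.00°
∠(j39 + 16.6) = arctan(39/16.6) = 66.94°
∠(j39 + 84) = arctan(39/84) = 24.90°
∠T(j39) = 90.00° − (66.94° + 24.90°) = -1.85°

-2 deg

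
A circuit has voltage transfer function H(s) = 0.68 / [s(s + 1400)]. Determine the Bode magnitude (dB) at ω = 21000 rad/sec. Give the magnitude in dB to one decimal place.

-176.3 dB

|j21000 + 1400| = √(21000² + 1400²) = 2.105e+04
|j21000| = 2.1e+04
|H(j21000)| = 0.68 / (2.105e+04 × 2.1e+04) = 1.5385e-09
20 log₁₀(1.5385e-09) = -176.26 dB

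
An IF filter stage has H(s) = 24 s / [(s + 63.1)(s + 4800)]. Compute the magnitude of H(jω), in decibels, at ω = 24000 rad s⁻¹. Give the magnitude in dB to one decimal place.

|j24000| = 2.4e+04
|j24000 + 63.1| = √(24000² + 63.1²) = 2.4e+04
|j24000 + 4800| = √(24000² + 4800²) = 2.448e+04
|H(j24000)| = 24 × 2.4e+04 / (2.4e+04 × 2.448e+04) = 0.00098058
20 log₁₀(0.00098058) = -60.17 dB

-60.2 dB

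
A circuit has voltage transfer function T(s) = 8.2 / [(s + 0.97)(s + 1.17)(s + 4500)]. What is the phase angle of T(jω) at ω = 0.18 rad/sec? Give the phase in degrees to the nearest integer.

∠(j0.18 + 0.97) = arctan(0.18/0.97) = 10.51°
∠(j0.18 + 1.17) = arctan(0.18/1.17) = 8.75°
∠(j0.18 + 4500) = arctan(0.18/4500) = 0.00°
∠T(j0.18) = − (10.51° + 8.75° + 0.00°) = -19.26°

-19°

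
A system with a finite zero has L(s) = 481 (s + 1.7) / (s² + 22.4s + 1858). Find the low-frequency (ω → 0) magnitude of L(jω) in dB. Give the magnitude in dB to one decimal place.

L(0) = 481 × 1.7 / 1858 = 0.4401
20 log₁₀(0.4401) = -7.13 dB

-7.1 dB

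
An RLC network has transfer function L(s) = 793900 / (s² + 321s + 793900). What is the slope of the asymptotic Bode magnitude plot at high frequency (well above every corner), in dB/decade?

-40 dB/decade

With 0 zeros and 2 poles, the high-frequency asymptotic slope is 20 × (0 − 2) = -40 dB/decade.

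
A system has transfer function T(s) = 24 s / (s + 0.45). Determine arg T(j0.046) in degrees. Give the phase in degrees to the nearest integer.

∠(j0.046) = 90.00°
∠(j0.046 + 0.45) = arctan(0.046/0.45) = 5.84°
∠T(j0.046) = 90.00° − 5.84° = 84.16°

84°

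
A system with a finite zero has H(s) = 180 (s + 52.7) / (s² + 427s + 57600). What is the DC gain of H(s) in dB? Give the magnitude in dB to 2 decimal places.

H(0) = 180 × 52.7 / 57600 = 0.16469
20 log₁₀(0.16469) = -15.667 dB

-15.67 dB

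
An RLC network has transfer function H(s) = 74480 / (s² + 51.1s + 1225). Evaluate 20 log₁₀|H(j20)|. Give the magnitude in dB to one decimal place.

35.1 dB

|(j20)² + 51.1(j20) + 1225| = |825 + j1022| = 1313
|H(j20)| = 74480 / 1313 = 56.706
20 log₁₀(56.706) = 35.07 dB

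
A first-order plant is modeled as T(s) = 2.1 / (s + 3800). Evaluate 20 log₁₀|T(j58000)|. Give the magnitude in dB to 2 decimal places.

|j58000 + 3800| = √(58000² + 3800²) = 5.812e+04
|T(j58000)| = 2.1 / 5.812e+04 = 3.6129e-05
20 log₁₀(3.6129e-05) = -88.843 dB

-88.84 dB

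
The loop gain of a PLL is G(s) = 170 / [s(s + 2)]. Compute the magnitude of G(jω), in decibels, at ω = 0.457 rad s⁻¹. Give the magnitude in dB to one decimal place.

45.2 dB

|j0.457 + 2| = √(0.457² + 2²) = 2.052
|j0.457| = 0.457
|G(j0.457)| = 170 / (2.052 × 0.457) = 181.32
20 log₁₀(181.32) = 45.17 dB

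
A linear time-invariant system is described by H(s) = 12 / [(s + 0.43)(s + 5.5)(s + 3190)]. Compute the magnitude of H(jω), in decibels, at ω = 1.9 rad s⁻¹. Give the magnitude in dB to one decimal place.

-69.6 dB

|j1.9 + 0.43| = √(1.9² + 0.43²) = 1.948
|j1.9 + 5.5| = √(1.9² + 5.5²) = 5.819
|j1.9 + 3190| = √(1.9² + 3190²) = 3190
|H(j1.9)| = 12 / (1.948 × 5.819 × 3190) = 0.00033185
20 log₁₀(0.00033185) = -69.58 dB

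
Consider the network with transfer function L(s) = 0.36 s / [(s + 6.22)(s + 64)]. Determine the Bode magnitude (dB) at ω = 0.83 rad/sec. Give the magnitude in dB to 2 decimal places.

-62.57 dB

|j0.83| = 0.83
|j0.83 + 6.22| = √(0.83² + 6.22²) = 6.275
|j0.83 + 64| = √(0.83² + 64²) = 64.01
|L(j0.83)| = 0.36 × 0.83 / (6.275 × 64.01) = 0.00074395
20 log₁₀(0.00074395) = -62.569 dB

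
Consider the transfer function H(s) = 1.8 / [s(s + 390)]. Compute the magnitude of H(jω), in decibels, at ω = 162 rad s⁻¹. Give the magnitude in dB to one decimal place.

|j162 + 390| = √(162² + 390²) = 422.3
|j162| = 162
|H(j162)| = 1.8 / (422.3 × 162) = 2.631e-05
20 log₁₀(2.631e-05) = -91.60 dB

-91.6 dB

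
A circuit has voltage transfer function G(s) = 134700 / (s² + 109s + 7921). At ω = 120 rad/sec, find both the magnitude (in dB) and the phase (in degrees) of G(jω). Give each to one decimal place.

|G| = 19.3 dB, ∠G = -116.4°

|(j120)² + 109(j120) + 7921| = |-6479 + j13080| = 1.46e+04
|G(j120)| = 134700 / 1.46e+04 = 9.2281
20 log₁₀(9.2281) = 19.30 dB
∠[(j120)² + 109(j120) + 7921] = ∠[-6479 + j13080] = 116.35°
∠G(j120) = −116.35° = -116.35°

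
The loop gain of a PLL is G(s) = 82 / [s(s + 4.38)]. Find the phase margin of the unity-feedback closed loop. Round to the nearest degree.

27°

Gain crossover: |G(jω)| = 1 at ω ≈ 8.54 rad s⁻¹.
∠G(j8.54) = −90° − arctan(8.54/4.38) ≈ -152.85°
PM = 180° + (-152.85°) = 27.15°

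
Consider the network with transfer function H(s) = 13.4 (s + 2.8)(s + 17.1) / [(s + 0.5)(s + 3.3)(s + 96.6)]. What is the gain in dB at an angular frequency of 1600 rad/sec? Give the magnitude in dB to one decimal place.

|j1600 + 2.8| = √(1600² + 2.8²) = 1600
|j1600 + 17.1| = √(1600² + 17.1²) = 1600
|j1600 + 0.5| = √(1600² + 0.5²) = 1600
|j1600 + 3.3| = √(1600² + 3.3²) = 1600
|j1600 + 96.6| = √(1600² + 96.6²) = 1603
|H(j1600)| = 13.4 × 1600 × 1600 / (1600 × 1600 × 1603) = 0.0083602
20 log₁₀(0.0083602) = -41.56 dB

-41.6 dB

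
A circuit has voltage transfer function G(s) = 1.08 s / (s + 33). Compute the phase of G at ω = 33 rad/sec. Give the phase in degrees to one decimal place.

∠(j33) = 90.00°
∠(j33 + 33) = arctan(33/33) = 45.00°
∠G(j33) = 90.00° − 45.00° = 45.00°

45.0°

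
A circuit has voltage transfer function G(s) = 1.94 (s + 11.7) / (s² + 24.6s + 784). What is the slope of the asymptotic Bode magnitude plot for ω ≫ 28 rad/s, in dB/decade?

-20 dB/decade

With 1 zero and 2 poles, the high-frequency asymptotic slope is 20 × (1 − 2) = -20 dB/decade.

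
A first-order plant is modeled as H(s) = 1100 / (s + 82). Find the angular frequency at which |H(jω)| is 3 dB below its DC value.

82 rad s⁻¹

For a single-pole low-pass, the −3 dB point is at the pole: ω = 82 rad s⁻¹.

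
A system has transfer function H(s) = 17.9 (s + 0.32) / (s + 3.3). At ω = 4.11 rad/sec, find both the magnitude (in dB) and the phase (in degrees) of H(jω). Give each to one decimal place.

|H| = 22.9 dB, ∠H = 34.3°

|j4.11 + 0.32| = √(4.11² + 0.32²) = 4.122
|j4.11 + 3.3| = √(4.11² + 3.3²) = 5.271
|H(j4.11)| = 17.9 × 4.122 / 5.271 = 14
20 log₁₀(14) = 22.92 dB
∠(j4.11 + 0.32) = arctan(4.11/0.32) = 85.55°
∠(j4.11 + 3.3) = arctan(4.11/3.3) = 51.24°
∠H(j4.11) = 85.55° − 51.24° = 34.31°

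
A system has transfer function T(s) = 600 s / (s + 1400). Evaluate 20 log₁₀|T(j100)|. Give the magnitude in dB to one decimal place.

|j100| = 100
|j100 + 1400| = √(100² + 1400²) = 1404
|T(j100)| = 600 × 100 / 1404 = 42.748
20 log₁₀(42.748) = 32.62 dB

32.6 dB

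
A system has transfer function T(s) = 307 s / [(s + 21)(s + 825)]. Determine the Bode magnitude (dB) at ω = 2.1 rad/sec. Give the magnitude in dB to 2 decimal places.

|j2.1| = 2.1
|j2.1 + 21| = √(2.1² + 21²) = 21.1
|j2.1 + 825| = √(2.1² + 825²) = 825
|T(j2.1)| = 307 × 2.1 / (21.1 × 825) = 0.037027
20 log₁₀(0.037027) = -28.630 dB

-28.63 dB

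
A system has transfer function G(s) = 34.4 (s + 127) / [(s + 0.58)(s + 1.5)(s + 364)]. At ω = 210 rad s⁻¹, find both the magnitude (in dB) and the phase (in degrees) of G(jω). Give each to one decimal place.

|j210 + 127| = √(210² + 127²) = 245.4
|j210 + 0.58| = √(210² + 0.58²) = 210
|j210 + 1.5| = √(210² + 1.5²) = 210
|j210 + 364| = √(210² + 364²) = 420.2
|G(j210)| = 34.4 × 245.4 / (210 × 210 × 420.2) = 0.00045553
20 log₁₀(0.00045553) = -66.83 dB
∠(j210 + 127) = arctan(210/127) = 58.84°
∠(j210 + 0.58) = arctan(210/0.58) = 89.84°
∠(j210 + 1.5) = arctan(210/1.5) = 89.59°
∠(j210 + 364) = arctan(210/364) = 29.98°
∠G(j210) = 58.84° − (89.84° + 89.59° + 29.98°) = -150.58°

|G| = -66.8 dB, ∠G = -150.6°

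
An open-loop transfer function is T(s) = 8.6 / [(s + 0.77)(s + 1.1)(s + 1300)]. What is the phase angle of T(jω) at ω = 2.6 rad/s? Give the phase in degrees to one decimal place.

∠(j2.6 + 0.77) = arctan(2.6/0.77) = 73.50°
∠(j2.6 + 1.1) = arctan(2.6/1.1) = 67.07°
∠(j2.6 + 1300) = arctan(2.6/1300) = 0.11°
∠T(j2.6) = − (73.50° + 67.07° + 0.11°) = -140.69°

-140.7°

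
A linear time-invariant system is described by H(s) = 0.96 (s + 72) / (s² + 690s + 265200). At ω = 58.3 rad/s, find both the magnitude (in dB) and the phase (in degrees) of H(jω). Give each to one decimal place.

|j58.3 + 72| = √(58.3² + 72²) = 92.64
|(j58.3)² + 690(j58.3) + 265200| = |2.618e+05 + j40227| = 2.649e+05
|H(j58.3)| = 0.96 × 92.64 / 2.649e+05 = 0.00033578
20 log₁₀(0.00033578) = -69.48 dB
∠(j58.3 + 72) = arctan(58.3/72) = 39.00°
∠[(j58.3)² + 690(j58.3) + 265200] = ∠[2.618e+05 + j40227] = 8.74°
∠H(j58.3) = 39.00° − 8.74° = 30.26°

|H| = -69.5 dB, ∠H = 30.3°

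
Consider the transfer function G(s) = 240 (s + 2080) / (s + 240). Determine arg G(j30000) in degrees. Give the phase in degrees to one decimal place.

∠(j30000 + 2080) = arctan(30000/2080) = 86.03°
∠(j30000 + 240) = arctan(30000/240) = 89.54°
∠G(j30000) = 86.03° − 89.54° = -3.51°

-3.5°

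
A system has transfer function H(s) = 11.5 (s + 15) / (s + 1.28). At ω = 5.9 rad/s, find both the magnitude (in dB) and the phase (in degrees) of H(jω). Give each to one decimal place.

|j5.9 + 15| = √(5.9² + 15²) = 16.12
|j5.9 + 1.28| = √(5.9² + 1.28²) = 6.037
|H(j5.9)| = 11.5 × 16.12 / 6.037 = 30.703
20 log₁₀(30.703) = 29.74 dB
∠(j5.9 + 15) = arctan(5.9/15) = 21.47°
∠(j5.9 + 1.28) = arctan(5.9/1.28) = 77.76°
∠H(j5.9) = 21.47° − 77.76° = -56.29°

|H| = 29.7 dB, ∠H = -56.3°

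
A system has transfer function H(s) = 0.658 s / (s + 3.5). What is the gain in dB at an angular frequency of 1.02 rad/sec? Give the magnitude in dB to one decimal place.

-14.7 dB

|j1.02| = 1.02
|j1.02 + 3.5| = √(1.02² + 3.5²) = 3.646
|H(j1.02)| = 0.658 × 1.02 / 3.646 = 0.1841
20 log₁₀(0.1841) = -14.70 dB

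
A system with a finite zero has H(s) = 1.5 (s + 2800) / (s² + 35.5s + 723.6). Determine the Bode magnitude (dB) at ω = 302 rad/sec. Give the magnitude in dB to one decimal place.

-26.7 dB

|j302 + 2800| = √(302² + 2800²) = 2816
|(j302)² + 35.5(j302) + 723.6| = |-90480 + j10721| = 9.111e+04
|H(j302)| = 1.5 × 2816 / 9.111e+04 = 0.046364
20 log₁₀(0.046364) = -26.68 dB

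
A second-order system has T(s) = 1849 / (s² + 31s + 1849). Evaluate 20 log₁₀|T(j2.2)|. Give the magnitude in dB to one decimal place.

|(j2.2)² + 31(j2.2) + 1849| = |1844.2 + j68.2| = 1845
|T(j2.2)| = 1849 / 1845 = 1.0019
20 log₁₀(1.0019) = 0.02 dB

0.0 dB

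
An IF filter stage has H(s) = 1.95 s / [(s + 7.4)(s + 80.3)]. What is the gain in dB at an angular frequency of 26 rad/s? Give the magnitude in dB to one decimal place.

-33.1 dB

|j26| = 26
|j26 + 7.4| = √(26² + 7.4²) = 27.03
|j26 + 80.3| = √(26² + 80.3²) = 84.4
|H(j26)| = 1.95 × 26 / (27.03 × 84.4) = 0.022221
20 log₁₀(0.022221) = -33.06 dB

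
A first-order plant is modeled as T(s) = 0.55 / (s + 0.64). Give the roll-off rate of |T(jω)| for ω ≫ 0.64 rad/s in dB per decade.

-20 dB/decade

With 0 zeros and 1 pole, the high-frequency asymptotic slope is 20 × (0 − 1) = -20 dB/decade.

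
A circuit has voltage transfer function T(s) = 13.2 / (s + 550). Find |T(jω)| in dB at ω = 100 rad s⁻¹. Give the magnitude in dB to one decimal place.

|j100 + 550| = √(100² + 550²) = 559
|T(j100)| = 13.2 / 559 = 0.023613
20 log₁₀(0.023613) = -32.54 dB

-32.5 dB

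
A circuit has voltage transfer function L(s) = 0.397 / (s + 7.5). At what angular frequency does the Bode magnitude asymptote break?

7.5 rad/s

The single real pole at s = −7.5 gives a corner at ω = 7.5 rad/s.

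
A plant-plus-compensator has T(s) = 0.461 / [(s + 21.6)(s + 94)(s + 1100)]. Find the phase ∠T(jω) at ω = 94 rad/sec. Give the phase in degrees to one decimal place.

∠(j94 + 21.6) = arctan(94/21.6) = 77.06°
∠(j94 + 94) = arctan(94/94) = 45.00°
∠(j94 + 1100) = arctan(94/1100) = 4.88°
∠T(j94) = − (77.06° + 45.00° + 4.88°) = -126.94°

-126.9°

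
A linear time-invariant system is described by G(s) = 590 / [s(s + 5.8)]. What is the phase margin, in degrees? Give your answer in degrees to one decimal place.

Gain crossover: |G(jω)| = 1 at ω ≈ 23.9 rad/s.
∠G(j23.9) = −90° − arctan(23.9/5.8) ≈ -166.38°
PM = 180° + (-166.38°) = 13.62°

13.6°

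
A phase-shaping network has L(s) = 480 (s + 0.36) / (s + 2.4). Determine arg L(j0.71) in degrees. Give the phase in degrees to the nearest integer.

∠(j0.71 + 0.36) = arctan(0.71/0.36) = 63.11°
∠(j0.71 + 2.4) = arctan(0.71/2.4) = 16.48°
∠L(j0.71) = 63.11° − 16.48° = 46.63°

47°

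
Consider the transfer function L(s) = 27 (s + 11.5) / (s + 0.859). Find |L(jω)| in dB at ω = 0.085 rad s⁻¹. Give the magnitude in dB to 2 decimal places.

51.12 dB

|j0.085 + 11.5| = √(0.085² + 11.5²) = 11.5
|j0.085 + 0.859| = √(0.085² + 0.859²) = 0.8632
|L(j0.085)| = 27 × 11.5 / 0.8632 = 359.72
20 log₁₀(359.72) = 51.119 dB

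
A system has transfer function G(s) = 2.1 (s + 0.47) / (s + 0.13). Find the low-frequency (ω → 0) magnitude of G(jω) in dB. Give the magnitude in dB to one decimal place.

17.6 dB

G(0) = 2.1 × 0.47 / 0.13 = 7.5923
20 log₁₀(7.5923) = 17.61 dB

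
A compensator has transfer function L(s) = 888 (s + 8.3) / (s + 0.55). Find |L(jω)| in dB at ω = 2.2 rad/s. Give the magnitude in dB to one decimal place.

|j2.2 + 8.3| = √(2.2² + 8.3²) = 8.587
|j2.2 + 0.55| = √(2.2² + 0.55²) = 2.268
|L(j2.2)| = 888 × 8.587 / 2.268 = 3362.4
20 log₁₀(3362.4) = 70.53 dB

70.5 dB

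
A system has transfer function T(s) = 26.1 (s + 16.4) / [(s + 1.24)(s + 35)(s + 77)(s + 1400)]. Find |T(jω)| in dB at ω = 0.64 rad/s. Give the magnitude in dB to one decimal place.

|j0.64 + 16.4| = √(0.64² + 16.4²) = 16.41
|j0.64 + 1.24| = √(0.64² + 1.24²) = 1.395
|j0.64 + 35| = √(0.64² + 35²) = 35.01
|j0.64 + 77| = √(0.64² + 77²) = 77
|j0.64 + 1400| = √(0.64² + 1400²) = 1400
|T(j0.64)| = 26.1 × 16.41 / (1.395 × 35.01 × 77 × 1400) = 8.1346e-05
20 log₁₀(8.1346e-05) = -81.79 dB

-81.8 dB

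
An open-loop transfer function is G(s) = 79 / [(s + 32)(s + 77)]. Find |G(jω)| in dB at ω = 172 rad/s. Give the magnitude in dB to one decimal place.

|j172 + 32| = √(172² + 32²) = 175
|j172 + 77| = √(172² + 77²) = 188.4
|G(j172)| = 79 / (175 × 188.4) = 0.0023962
20 log₁₀(0.0023962) = -52.41 dB

-52.4 dB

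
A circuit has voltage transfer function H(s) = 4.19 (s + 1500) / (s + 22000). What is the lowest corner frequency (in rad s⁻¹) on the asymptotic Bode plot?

1500 rad s⁻¹

Break frequencies occur at each pole and zero magnitude: 1500 rad s⁻¹, 22000 rad s⁻¹.
The lowest is 1500 rad s⁻¹.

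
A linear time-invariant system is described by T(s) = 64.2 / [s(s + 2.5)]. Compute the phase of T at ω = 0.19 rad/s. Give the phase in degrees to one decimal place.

∠(j0.19 + 2.5) = arctan(0.19/2.5) = 4.35°
∠(j0.19) = 90.00°
∠T(j0.19) = − (4.35° + 90.00°) = -94.35°

-94.3°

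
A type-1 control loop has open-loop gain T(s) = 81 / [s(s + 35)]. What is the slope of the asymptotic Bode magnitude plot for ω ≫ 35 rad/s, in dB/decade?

-40 dB/decade

With 0 zeros and 2 poles, the high-frequency asymptotic slope is 20 × (0 − 2) = -40 dB/decade.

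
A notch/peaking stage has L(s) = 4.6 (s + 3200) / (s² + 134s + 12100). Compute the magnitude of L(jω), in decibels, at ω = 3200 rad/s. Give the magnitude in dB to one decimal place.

|j3200 + 3200| = √(3200² + 3200²) = 4525
|(j3200)² + 134(j3200) + 12100| = |-1.0228e+07 + j4.288e+05| = 1.024e+07
|L(j3200)| = 4.6 × 4525 / 1.024e+07 = 0.0020336
20 log₁₀(0.0020336) = -53.83 dB

-53.8 dB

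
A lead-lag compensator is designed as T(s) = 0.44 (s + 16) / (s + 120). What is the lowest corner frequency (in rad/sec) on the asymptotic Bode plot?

Break frequencies occur at each pole and zero magnitude: 16 rad/sec, 120 rad/sec.
The lowest is 16 rad/sec.

16 rad/sec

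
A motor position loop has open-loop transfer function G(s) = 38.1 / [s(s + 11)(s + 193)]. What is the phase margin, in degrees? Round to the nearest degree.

90°

Gain crossover: |G(jω)| = 1 at ω ≈ 0.0179 rad s⁻¹.
∠G(j0.0179) = −90° − arctan(0.0179/11) − arctan(0.0179/193) ≈ -90.10°
PM = 180° + (-90.10°) = 89.90°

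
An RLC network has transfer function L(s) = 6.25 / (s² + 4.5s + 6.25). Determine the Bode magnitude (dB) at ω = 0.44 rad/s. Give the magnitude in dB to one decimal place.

|(j0.44)² + 4.5(j0.44) + 6.25| = |6.0564 + j1.98| = 6.372
|L(j0.44)| = 6.25 / 6.372 = 0.98088
20 log₁₀(0.98088) = -0.17 dB

-0.2 dB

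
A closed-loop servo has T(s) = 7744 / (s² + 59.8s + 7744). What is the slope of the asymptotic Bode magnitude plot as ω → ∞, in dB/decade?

-40 dB/decade

With 0 zeros and 2 poles, the high-frequency asymptotic slope is 20 × (0 − 2) = -40 dB/decade.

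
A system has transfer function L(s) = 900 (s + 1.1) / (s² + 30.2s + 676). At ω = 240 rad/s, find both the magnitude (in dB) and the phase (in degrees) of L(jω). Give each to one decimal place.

|L| = 11.5 dB, ∠L = -83.0°

|j240 + 1.1| = √(240² + 1.1²) = 240
|(j240)² + 30.2(j240) + 676| = |-56924 + j7248| = 5.738e+04
|L(j240)| = 900 × 240 / 5.738e+04 = 3.7642
20 log₁₀(3.7642) = 11.51 dB
∠(j240 + 1.1) = arctan(240/1.1) = 89.74°
∠[(j240)² + 30.2(j240) + 676] = ∠[-56924 + j7248] = 172.74°
∠L(j240) = 89.74° − 172.74° = -83.01°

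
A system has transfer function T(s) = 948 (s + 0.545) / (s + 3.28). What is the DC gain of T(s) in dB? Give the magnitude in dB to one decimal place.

43.9 dB

T(0) = 948 × 0.545 / 3.28 = 157.52
20 log₁₀(157.52) = 43.95 dB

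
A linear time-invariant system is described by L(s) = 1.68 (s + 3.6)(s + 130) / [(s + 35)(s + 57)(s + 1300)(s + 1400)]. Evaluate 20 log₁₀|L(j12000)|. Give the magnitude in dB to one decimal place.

|j12000 + 3.6| = √(12000² + 3.6²) = 1.2e+04
|j12000 + 130| = √(12000² + 130²) = 1.2e+04
|j12000 + 35| = √(12000² + 35²) = 1.2e+04
|j12000 + 57| = √(12000² + 57²) = 1.2e+04
|j12000 + 1300| = √(12000² + 1300²) = 1.207e+04
|j12000 + 1400| = √(12000² + 1400²) = 1.208e+04
|L(j12000)| = 1.68 × 1.2e+04 × 1.2e+04 / (1.2e+04 × 1.2e+04 × 1.207e+04 × 1.208e+04) = 1.1521e-08
20 log₁₀(1.1521e-08) = -158.77 dB

-158.8 dB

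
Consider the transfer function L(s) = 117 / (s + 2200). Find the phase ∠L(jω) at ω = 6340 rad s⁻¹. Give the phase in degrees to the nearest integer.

-71 deg

∠(j6340 + 2200) = arctan(6340/2200) = 70.86°
∠L(j6340) = −70.86° = -70.86°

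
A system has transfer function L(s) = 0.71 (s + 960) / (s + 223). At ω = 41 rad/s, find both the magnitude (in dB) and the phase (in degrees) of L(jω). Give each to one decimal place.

|L| = 9.6 dB, ∠L = -8.0°

|j41 + 960| = √(41² + 960²) = 960.9
|j41 + 223| = √(41² + 223²) = 226.7
|L(j41)| = 0.71 × 960.9 / 226.7 = 3.0089
20 log₁₀(3.0089) = 9.57 dB
∠(j41 + 960) = arctan(41/960) = 2.45°
∠(j41 + 223) = arctan(41/223) = 10.42°
∠L(j41) = 2.45° − 10.42° = -7.97°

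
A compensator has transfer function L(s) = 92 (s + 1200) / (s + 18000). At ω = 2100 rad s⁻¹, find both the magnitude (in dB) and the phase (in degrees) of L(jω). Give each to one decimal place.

|j2100 + 1200| = √(2100² + 1200²) = 2419
|j2100 + 18000| = √(2100² + 18000²) = 1.812e+04
|L(j2100)| = 92 × 2419 / 1.812e+04 = 12.279
20 log₁₀(12.279) = 21.78 dB
∠(j2100 + 1200) = arctan(2100/1200) = 60.26°
∠(j2100 + 18000) = arctan(2100/18000) = 6.65°
∠L(j2100) = 60.26° − 6.65° = 53.60°

|L| = 21.8 dB, ∠L = 53.6 deg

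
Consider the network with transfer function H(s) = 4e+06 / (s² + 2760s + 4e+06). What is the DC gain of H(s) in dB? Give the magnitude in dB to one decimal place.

H(0) = 4e+06 / 4e+06 = 1
20 log₁₀(1) = 0.00 dB

0.0 dB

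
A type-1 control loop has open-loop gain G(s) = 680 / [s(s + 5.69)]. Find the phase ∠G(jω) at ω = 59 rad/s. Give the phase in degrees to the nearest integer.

-174 deg

∠(j59 + 5.69) = arctan(59/5.69) = 84.49°
∠(j59) = 90.00°
∠G(j59) = − (84.49° + 90.00°) = -174.49°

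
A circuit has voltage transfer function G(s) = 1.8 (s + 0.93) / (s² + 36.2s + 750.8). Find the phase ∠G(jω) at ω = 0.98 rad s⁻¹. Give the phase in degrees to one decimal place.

∠(j0.98 + 0.93) = arctan(0.98/0.93) = 46.50°
∠[(j0.98)² + 36.2(j0.98) + 750.8] = ∠[749.84 + j35.476] = 2.71°
∠G(j0.98) = 46.50° − 2.71° = 43.79°

43.8 deg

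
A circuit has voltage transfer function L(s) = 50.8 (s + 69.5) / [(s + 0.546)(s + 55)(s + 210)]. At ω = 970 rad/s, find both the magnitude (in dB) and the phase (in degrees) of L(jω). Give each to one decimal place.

|j970 + 69.5| = √(970² + 69.5²) = 972.5
|j970 + 0.546| = √(970² + 0.546²) = 970
|j970 + 55| = √(970² + 55²) = 971.6
|j970 + 210| = √(970² + 210²) = 992.5
|L(j970)| = 50.8 × 972.5 / (970 × 971.6 × 992.5) = 5.2819e-05
20 log₁₀(5.2819e-05) = -85.54 dB
∠(j970 + 69.5) = arctan(970/69.5) = 85.90°
∠(j970 + 0.546) = arctan(970/0.546) = 89.97°
∠(j970 + 55) = arctan(970/55) = 86.75°
∠(j970 + 210) = arctan(970/210) = 77.78°
∠L(j970) = 85.90° − (89.97° + 86.75° + 77.78°) = -168.60°

|L| = -85.5 dB, ∠L = -168.6°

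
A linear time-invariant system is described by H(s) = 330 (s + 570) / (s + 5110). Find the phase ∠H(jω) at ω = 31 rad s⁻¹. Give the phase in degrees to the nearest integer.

3°

∠(j31 + 570) = arctan(31/570) = 3.11°
∠(j31 + 5110) = arctan(31/5110) = 0.35°
∠H(j31) = 3.11° − 0.35° = 2.77°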